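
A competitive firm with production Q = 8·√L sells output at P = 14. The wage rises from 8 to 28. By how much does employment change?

From P·MP_L = w with MP_L = 4·L^(-1/2), the labor demand is L(w) = (56/w)^(2).
At w = 8: L = 49. At w = 28: L = 4.
ΔL = 4 − 49 = -45.

ΔL = -45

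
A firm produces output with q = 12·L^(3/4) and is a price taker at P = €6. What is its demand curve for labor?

MP_L = (3/4)·12·L^(-1/4) = 9·L^(-1/4).
Setting P·MP_L = w: 54·L^(-1/4) = w.
Solving for L: L^(-1/4) = w/54, so L = (54/w)^(4).

L(w) = 8503056/w^(4)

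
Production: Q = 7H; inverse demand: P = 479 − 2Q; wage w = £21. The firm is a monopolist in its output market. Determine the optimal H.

H* = 17

Marginal revenue from the inverse demand is MR = 479 − 4Q.
The marginal product is MP_H = 7.
A monopolist hires until marginal revenue product equals the wage: MR·MP_H = w.
(479 − 28H)·7 = 21, so H = 17.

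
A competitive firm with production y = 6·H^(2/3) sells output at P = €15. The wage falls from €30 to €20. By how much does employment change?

From P·MP_H = w with MP_H = 4·H^(-1/3), the labor demand is H(w) = (60/w)^(3).
At w = 30: H = 8. At w = 20: H = 27.
ΔH = 27 − 8 = 19.

ΔH = 19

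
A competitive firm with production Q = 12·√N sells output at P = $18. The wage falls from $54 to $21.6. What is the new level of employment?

N* = 25

From P·MP_N = w with MP_N = 6·N^(-1/2), the labor demand is N(w) = (108/w)^(2).
At w = 54: N = 4. At w = 21.6: N = 25.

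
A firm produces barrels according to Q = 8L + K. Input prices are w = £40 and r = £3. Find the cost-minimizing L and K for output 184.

The inputs are perfect substitutes, so the firm uses whichever has the lower cost per unit of output.
Cost per unit of output via L is 5; via K it is 3. K is cheaper.
Producing Q = 184 with K alone: L = 0, K = 184.

L* = 0, K* = 184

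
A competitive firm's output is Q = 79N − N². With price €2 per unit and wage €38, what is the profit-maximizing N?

The marginal product of N is MP_N = 79 − 2N.
A price-taking firm hires until the value of the marginal product equals the wage: P·MP_N = w, so 2·(79 − 2N) = 38.
Then 79 − 2N = 19, giving N = 30.

N* = 30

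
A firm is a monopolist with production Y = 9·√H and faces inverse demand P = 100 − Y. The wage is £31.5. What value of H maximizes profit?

Marginal revenue from the inverse demand is MR = 100 − 2Y.
The marginal product is MP_H = 4.5·H^(-1/2).
A monopolist hires until marginal revenue product equals the wage: MR·MP_H = w.
At H, Y = 9·√H. Substituting and solving: (100 − 18·√H)·4.5·H^(-1/2) = 31.5 gives H = 16.

H* = 16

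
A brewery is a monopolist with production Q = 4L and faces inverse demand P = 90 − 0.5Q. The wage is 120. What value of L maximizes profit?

L* = 15

Marginal revenue from the inverse demand is MR = 90 − Q.
The marginal product is MP_L = 4.
A monopolist hires until marginal revenue product equals the wage: MR·MP_L = w.
(90 − 4L)·4 = 120, so L = 15.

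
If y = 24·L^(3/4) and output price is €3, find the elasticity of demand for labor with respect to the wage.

MP_L = (3/4)·24·L^(-1/4), so P·MP_L = w gives 54·L^(-1/4) = w.
Solving, L(w) = (54/w)^(4). This is a constant-elasticity form: L ∝ w^(−4), so ε = −4.

ε = -4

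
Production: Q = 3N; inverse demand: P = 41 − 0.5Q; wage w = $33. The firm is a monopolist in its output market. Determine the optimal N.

N* = 10

Marginal revenue from the inverse demand is MR = 41 − Q.
The marginal product is MP_N = 3.
A monopolist hires until marginal revenue product equals the wage: MR·MP_N = w.
(41 − 3N)·3 = 33, so N = 10.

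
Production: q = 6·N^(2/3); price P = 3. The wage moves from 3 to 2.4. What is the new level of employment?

From P·MP_N = w with MP_N = 4·N^(-1/3), the labor demand is N(w) = (12/w)^(3).
At w = 3: N = 64. At w = 2.4: N = 125.

N* = 125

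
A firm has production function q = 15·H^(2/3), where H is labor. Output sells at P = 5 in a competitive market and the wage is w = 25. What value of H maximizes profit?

H* = 8

MP_H = (2/3)·15·H^(-1/3) = 10·H^(-1/3).
Profit maximization for a price taker requires P·MP_H = w: 5·10·H^(-1/3) = 25.
So H^(-1/3) = 0.5, which gives H = 8.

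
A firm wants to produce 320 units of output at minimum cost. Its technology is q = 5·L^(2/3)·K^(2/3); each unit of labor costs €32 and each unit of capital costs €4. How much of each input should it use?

Cost minimization requires the marginal rate of technical substitution to equal the input-price ratio: MP_L/MP_K = w/r.
Here MP_L/MP_K = (2/3)·(K/L)/(2/3) = (K/L). Setting this equal to 32/4 = 8 gives K = 8L.
Substituting into q = 320: 5·L^(2/3)·(8L)^(2/3) = 320.
Solving, L = 8 and K = 64.

L* = 8, K* = 64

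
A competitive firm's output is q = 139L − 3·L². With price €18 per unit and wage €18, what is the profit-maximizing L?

L* = 23

The marginal product of L is MP_L = 139 − 6L.
A price-taking firm hires until the value of the marginal product equals the wage: P·MP_L = w, so 18·(139 − 6L) = 18.
Then 139 − 6L = 1, giving L = 23.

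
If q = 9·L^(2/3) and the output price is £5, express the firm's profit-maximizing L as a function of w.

MP_L = (2/3)·9·L^(-1/3) = 6·L^(-1/3).
Setting P·MP_L = w: 30·L^(-1/3) = w.
Solving for L: L^(-1/3) = w/30, so L = (30/w)^(3).

L(w) = 27000/w³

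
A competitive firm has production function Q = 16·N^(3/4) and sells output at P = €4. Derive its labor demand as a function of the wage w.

MP_N = (3/4)·16·N^(-1/4) = 12·N^(-1/4).
Setting P·MP_N = w: 48·N^(-1/4) = w.
Solving for N: N^(-1/4) = w/48, so N = (48/w)^(4).

N(w) = 5308416/w^(4)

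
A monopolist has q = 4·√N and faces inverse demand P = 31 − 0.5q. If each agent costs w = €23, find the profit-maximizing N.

N* = 4

Marginal revenue from the inverse demand is MR = 31 − q.
The marginal product is MP_N = 2·N^(-1/2).
A monopolist hires until marginal revenue product equals the wage: MR·MP_N = w.
At N, q = 4·√N. Substituting and solving: (31 − 4·√N)·2·N^(-1/2) = 23 gives N = 4.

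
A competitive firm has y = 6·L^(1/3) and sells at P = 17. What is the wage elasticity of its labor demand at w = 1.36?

ε = -1.5

MP_L = (1/3)·6·L^(-2/3), so P·MP_L = w gives 34·L^(-2/3) = w.
Solving, L(w) = (34/w)^(3/2). This is a constant-elasticity form: L ∝ w^(−3/2), so ε = −3/2.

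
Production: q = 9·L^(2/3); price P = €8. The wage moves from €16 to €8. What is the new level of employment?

L* = 216

From P·MP_L = w with MP_L = 6·L^(-1/3), the labor demand is L(w) = (48/w)^(3).
At w = 16: L = 27. At w = 8: L = 216.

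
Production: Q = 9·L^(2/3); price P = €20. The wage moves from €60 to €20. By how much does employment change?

From P·MP_L = w with MP_L = 6·L^(-1/3), the labor demand is L(w) = (120/w)^(3).
At w = 60: L = 8. At w = 20: L = 216.
ΔL = 216 − 8 = 208.

ΔL = 208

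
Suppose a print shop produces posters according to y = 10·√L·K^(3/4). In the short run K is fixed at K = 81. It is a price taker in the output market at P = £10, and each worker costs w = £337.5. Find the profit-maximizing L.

L* = 16

With K = 81, MP_L = (1/2)·10·L^(-1/2)·81^(3/4) = 135·L^(-1/2).
Profit maximization for a price taker requires P·MP_L = w: 10·135·L^(-1/2) = 337.5.
So L^(-1/2) = 0.25, which gives L = 16.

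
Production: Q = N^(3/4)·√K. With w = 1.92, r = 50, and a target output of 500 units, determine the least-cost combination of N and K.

Cost minimization requires the marginal rate of technical substitution to equal the input-price ratio: MP_N/MP_K = w/r.
Here MP_N/MP_K = (3/4)·(K/N)/(1/2) = 1.5·(K/N). Setting this equal to 1.92/50 = 0.0384 gives K = 0.0256N.
Substituting into Q = 500: N^(3/4)·(0.0256N)^(1/2) = 500.
Solving, N = 625 and K = 16.

N* = 625, K* = 16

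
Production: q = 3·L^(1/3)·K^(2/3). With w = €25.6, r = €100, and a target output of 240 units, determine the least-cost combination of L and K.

L* = 125, K* = 64

Cost minimization requires the marginal rate of technical substitution to equal the input-price ratio: MP_L/MP_K = w/r.
Here MP_L/MP_K = (1/3)·(K/L)/(2/3) = 0.5·(K/L). Setting this equal to 25.6/100 = 0.256 gives K = 0.512L.
Substituting into q = 240: 3·L^(1/3)·(0.512L)^(2/3) = 240.
Solving, L = 125 and K = 64.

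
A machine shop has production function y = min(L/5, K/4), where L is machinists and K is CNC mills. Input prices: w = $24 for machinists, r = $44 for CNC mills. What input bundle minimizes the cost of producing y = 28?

L* = 140, K* = 112

With a fixed-proportions technology, the cost-minimizing bundle uses no slack in either input: L/5 = K/4 = y.
So L = 5·28 = 140 and K = 4·28 = 112.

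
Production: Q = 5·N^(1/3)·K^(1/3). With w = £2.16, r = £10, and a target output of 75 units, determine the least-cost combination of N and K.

N* = 125, K* = 27

Cost minimization requires the marginal rate of technical substitution to equal the input-price ratio: MP_N/MP_K = w/r.
Here MP_N/MP_K = (1/3)·(K/N)/(1/3) = (K/N). Setting this equal to 2.16/10 = 0.216 gives K = 0.216N.
Substituting into Q = 75: 5·N^(1/3)·(0.216N)^(1/3) = 75.
Solving, N = 125 and K = 27.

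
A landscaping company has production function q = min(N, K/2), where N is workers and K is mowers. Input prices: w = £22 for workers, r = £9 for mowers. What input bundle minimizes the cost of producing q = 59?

With a fixed-proportions technology, the cost-minimizing bundle uses no slack in either input: N = K/2 = q.
So N = 59 and K = 2·59 = 118.

N* = 59, K* = 118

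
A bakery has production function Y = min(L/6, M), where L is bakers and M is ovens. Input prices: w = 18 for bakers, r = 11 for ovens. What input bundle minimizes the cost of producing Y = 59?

With a fixed-proportions technology, the cost-minimizing bundle uses no slack in either input: L/6 = M = Y.
So L = 6·59 = 354 and M = 59.

L* = 354, M* = 59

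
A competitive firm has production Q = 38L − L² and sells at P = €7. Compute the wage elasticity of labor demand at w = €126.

From P·MP_L = w with MP_L = 38 − 2L, labor demand is L(w) = (38 − w/7)/2.
dL/dw = −1/(14) = -1/14.
At w = 126, L = 10, so ε = (dL/dw)·(w/L) = (-1/14)·(126/10) = -0.9.

ε = -0.9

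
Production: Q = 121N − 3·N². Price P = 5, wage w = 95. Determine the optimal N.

N* = 17

The marginal product of N is MP_N = 121 − 6N.
A price-taking firm hires until the value of the marginal product equals the wage: P·MP_N = w, so 5·(121 − 6N) = 95.
Then 121 − 6N = 19, giving N = 17.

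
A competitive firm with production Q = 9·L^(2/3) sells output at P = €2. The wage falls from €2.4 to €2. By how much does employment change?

From P·MP_L = w with MP_L = 6·L^(-1/3), the labor demand is L(w) = (12/w)^(3).
At w = 2.4: L = 125. At w = 2: L = 216.
ΔL = 216 − 125 = 91.

ΔL = 91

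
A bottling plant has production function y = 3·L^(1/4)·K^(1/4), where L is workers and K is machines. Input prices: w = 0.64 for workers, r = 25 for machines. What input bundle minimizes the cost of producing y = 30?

Cost minimization requires the marginal rate of technical substitution to equal the input-price ratio: MP_L/MP_K = w/r.
Here MP_L/MP_K = (1/4)·(K/L)/(1/4) = (K/L). Setting this equal to 0.64/25 = 0.0256 gives K = 0.0256L.
Substituting into y = 30: 3·L^(1/4)·(0.0256L)^(1/4) = 30.
Solving, L = 625 and K = 16.

L* = 625, K* = 16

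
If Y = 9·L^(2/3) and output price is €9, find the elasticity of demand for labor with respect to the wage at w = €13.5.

MP_L = (2/3)·9·L^(-1/3), so P·MP_L = w gives 54·L^(-1/3) = w.
Solving, L(w) = (54/w)^(3). This is a constant-elasticity form: L ∝ w^(−3), so ε = −3.

ε = -3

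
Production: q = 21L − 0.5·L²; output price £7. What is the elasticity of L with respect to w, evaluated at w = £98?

From P·MP_L = w with MP_L = 21 − L, labor demand is L(w) = 21 − w/7.
dL/dw = −1/(7) = -1/7.
At w = 98, L = 7, so ε = (dL/dw)·(w/L) = (-1/7)·(98/7) = -2.

ε = -2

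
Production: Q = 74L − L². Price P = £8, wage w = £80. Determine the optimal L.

The marginal product of L is MP_L = 74 − 2L.
A price-taking firm hires until the value of the marginal product equals the wage: P·MP_L = w, so 8·(74 − 2L) = 80.
Then 74 − 2L = 10, giving L = 32.

L* = 32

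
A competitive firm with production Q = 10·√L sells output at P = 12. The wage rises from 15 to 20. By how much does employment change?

From P·MP_L = w with MP_L = 5·L^(-1/2), the labor demand is L(w) = (60/w)^(2).
At w = 15: L = 16. At w = 20: L = 9.
ΔL = 9 − 16 = -7.

ΔL = -7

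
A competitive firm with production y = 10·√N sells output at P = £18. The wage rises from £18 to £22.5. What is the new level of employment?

From P·MP_N = w with MP_N = 5·N^(-1/2), the labor demand is N(w) = (90/w)^(2).
At w = 18: N = 25. At w = 22.5: N = 16.

N* = 16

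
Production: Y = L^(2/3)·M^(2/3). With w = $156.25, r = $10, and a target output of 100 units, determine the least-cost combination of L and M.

L* = 8, M* = 125

Cost minimization requires the marginal rate of technical substitution to equal the input-price ratio: MP_L/MP_M = w/r.
Here MP_L/MP_M = (2/3)·(M/L)/(2/3) = (M/L). Setting this equal to 156.25/10 = 15.625 gives M = 15.625L.
Substituting into Y = 100: L^(2/3)·(15.625L)^(2/3) = 100.
Solving, L = 8 and M = 125.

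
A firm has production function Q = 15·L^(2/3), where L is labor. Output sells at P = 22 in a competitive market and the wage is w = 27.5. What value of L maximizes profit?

L* = 512

MP_L = (2/3)·15·L^(-1/3) = 10·L^(-1/3).
Profit maximization for a price taker requires P·MP_L = w: 22·10·L^(-1/3) = 27.5.
So L^(-1/3) = 0.125, which gives L = 512.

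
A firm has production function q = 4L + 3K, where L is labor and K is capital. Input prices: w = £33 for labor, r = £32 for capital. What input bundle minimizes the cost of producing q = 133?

The inputs are perfect substitutes, so the firm uses whichever has the lower cost per unit of output.
Cost per unit of output via L is w/4 = 8.25; via K it is r/3 = 32/3. L is cheaper.
Producing q = 133 with L alone: L = 33.25, K = 0.

L* = 33.25, K* = 0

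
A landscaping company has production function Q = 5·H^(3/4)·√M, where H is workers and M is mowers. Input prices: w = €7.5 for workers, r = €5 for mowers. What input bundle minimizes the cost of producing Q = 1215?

Cost minimization requires the marginal rate of technical substitution to equal the input-price ratio: MP_H/MP_M = w/r.
Here MP_H/MP_M = (3/4)·(M/H)/(1/2) = 1.5·(M/H). Setting this equal to 7.5/5 = 1.5 gives M = H.
Substituting into Q = 1215: 5·H^(3/4)·(H)^(1/2) = 1215.
Solving, H = 81 and M = 81.

H* = 81, M* = 81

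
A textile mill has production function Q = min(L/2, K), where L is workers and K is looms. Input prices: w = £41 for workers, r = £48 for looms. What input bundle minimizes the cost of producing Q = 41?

L* = 82, K* = 41

With a fixed-proportions technology, the cost-minimizing bundle uses no slack in either input: L/2 = K = Q.
So L = 2·41 = 82 and K = 41.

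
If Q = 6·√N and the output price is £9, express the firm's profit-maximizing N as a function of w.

MP_N = (1/2)·6·N^(-1/2) = 3·N^(-1/2).
Setting P·MP_N = w: 27·N^(-1/2) = w.
Solving for N: N^(-1/2) = w/27, so N = (27/w)^(2).

N(w) = 729/w²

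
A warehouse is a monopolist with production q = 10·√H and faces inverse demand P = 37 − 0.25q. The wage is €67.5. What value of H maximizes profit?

H* = 4

Marginal revenue from the inverse demand is MR = 37 − 0.5q.
The marginal product is MP_H = 5·H^(-1/2).
A monopolist hires until marginal revenue product equals the wage: MR·MP_H = w.
At H, q = 10·√H. Substituting and solving: (37 − 5·√H)·5·H^(-1/2) = 67.5 gives H = 4.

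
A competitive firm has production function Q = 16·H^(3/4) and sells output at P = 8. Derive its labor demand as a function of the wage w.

H(w) = (96/w)^(4)

MP_H = (3/4)·16·H^(-1/4) = 12·H^(-1/4).
Setting P·MP_H = w: 96·H^(-1/4) = w.
Solving for H: H^(-1/4) = w/96, so H = (96/w)^(4).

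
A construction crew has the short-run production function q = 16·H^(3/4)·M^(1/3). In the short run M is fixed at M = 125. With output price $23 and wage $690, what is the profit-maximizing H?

H* = 16

With M = 125, MP_H = (3/4)·16·H^(-1/4)·125^(1/3) = 60·H^(-1/4).
Profit maximization for a price taker requires P·MP_H = w: 23·60·H^(-1/4) = 690.
So H^(-1/4) = 0.5, which gives H = 16.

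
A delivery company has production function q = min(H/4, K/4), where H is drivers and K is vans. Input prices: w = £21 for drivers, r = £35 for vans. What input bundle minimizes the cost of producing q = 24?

H* = 96, K* = 96

With a fixed-proportions technology, the cost-minimizing bundle uses no slack in either input: H/4 = K/4 = q.
So H = 4·24 = 96 and K = 4·24 = 96.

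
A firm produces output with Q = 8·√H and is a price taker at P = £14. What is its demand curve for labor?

MP_H = (1/2)·8·H^(-1/2) = 4·H^(-1/2).
Setting P·MP_H = w: 56·H^(-1/2) = w.
Solving for H: H^(-1/2) = w/56, so H = (56/w)^(2).

H(w) = 3136/w²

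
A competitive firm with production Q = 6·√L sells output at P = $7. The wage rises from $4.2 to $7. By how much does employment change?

From P·MP_L = w with MP_L = 3·L^(-1/2), the labor demand is L(w) = (21/w)^(2).
At w = 4.2: L = 25. At w = 7: L = 9.
ΔL = 9 − 25 = -16.

ΔL = -16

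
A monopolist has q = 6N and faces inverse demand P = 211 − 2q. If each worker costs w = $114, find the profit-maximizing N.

N* = 8

Marginal revenue from the inverse demand is MR = 211 − 4q.
The marginal product is MP_N = 6.
A monopolist hires until marginal revenue product equals the wage: MR·MP_N = w.
(211 − 24N)·6 = 114, so N = 8.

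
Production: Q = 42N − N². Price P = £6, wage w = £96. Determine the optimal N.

N* = 13

The marginal product of N is MP_N = 42 − 2N.
A price-taking firm hires until the value of the marginal product equals the wage: P·MP_N = w, so 6·(42 − 2N) = 96.
Then 42 − 2N = 16, giving N = 13.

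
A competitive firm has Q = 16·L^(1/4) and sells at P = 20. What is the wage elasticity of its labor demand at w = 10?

ε = -4/3

MP_L = (1/4)·16·L^(-3/4), so P·MP_L = w gives 80·L^(-3/4) = w.
Solving, L(w) = (80/w)^(4/3). This is a constant-elasticity form: L ∝ w^(−4/3), so ε = −4/3.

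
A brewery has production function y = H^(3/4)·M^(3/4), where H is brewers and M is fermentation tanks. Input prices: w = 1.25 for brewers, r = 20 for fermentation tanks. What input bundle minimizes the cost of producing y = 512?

Cost minimization requires the marginal rate of technical substitution to equal the input-price ratio: MP_H/MP_M = w/r.
Here MP_H/MP_M = (3/4)·(M/H)/(3/4) = (M/H). Setting this equal to 1.25/20 = 0.0625 gives M = 0.0625H.
Substituting into y = 512: H^(3/4)·(0.0625H)^(3/4) = 512.
Solving, H = 256 and M = 16.

H* = 256, M* = 16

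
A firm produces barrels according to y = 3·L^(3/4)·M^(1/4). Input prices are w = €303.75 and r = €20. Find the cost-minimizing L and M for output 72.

L* = 16, M* = 81

Cost minimization requires the marginal rate of technical substitution to equal the input-price ratio: MP_L/MP_M = w/r.
Here MP_L/MP_M = (3/4)·(M/L)/(1/4) = 3·(M/L). Setting this equal to 303.75/20 = 15.1875 gives M = 5.0625L.
Substituting into y = 72: 3·L^(3/4)·(5.0625L)^(1/4) = 72.
Solving, L = 16 and M = 81.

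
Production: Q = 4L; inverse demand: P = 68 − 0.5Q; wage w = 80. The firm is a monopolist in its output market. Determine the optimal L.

L* = 12

Marginal revenue from the inverse demand is MR = 68 − Q.
The marginal product is MP_L = 4.
A monopolist hires until marginal revenue product equals the wage: MR·MP_L = w.
(68 − 4L)·4 = 80, so L = 12.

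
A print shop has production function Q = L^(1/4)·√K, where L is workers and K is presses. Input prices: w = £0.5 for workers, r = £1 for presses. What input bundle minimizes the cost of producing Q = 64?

L* = 256, K* = 256

Cost minimization requires the marginal rate of technical substitution to equal the input-price ratio: MP_L/MP_K = w/r.
Here MP_L/MP_K = (1/4)·(K/L)/(1/2) = 0.5·(K/L). Setting this equal to 0.5/1 = 0.5 gives K = L.
Substituting into Q = 64: L^(1/4)·(L)^(1/2) = 64.
Solving, L = 256 and K = 256.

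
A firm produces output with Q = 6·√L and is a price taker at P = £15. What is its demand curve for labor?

MP_L = (1/2)·6·L^(-1/2) = 3·L^(-1/2).
Setting P·MP_L = w: 45·L^(-1/2) = w.
Solving for L: L^(-1/2) = w/45, so L = (45/w)^(2).

L(w) = 2025/w²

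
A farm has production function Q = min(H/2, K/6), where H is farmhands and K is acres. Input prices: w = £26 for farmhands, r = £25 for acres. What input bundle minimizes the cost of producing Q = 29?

H* = 58, K* = 174

With a fixed-proportions technology, the cost-minimizing bundle uses no slack in either input: H/2 = K/6 = Q.
So H = 2·29 = 58 and K = 6·29 = 174.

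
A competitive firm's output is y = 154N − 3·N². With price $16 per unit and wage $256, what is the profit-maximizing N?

The marginal product of N is MP_N = 154 − 6N.
A price-taking firm hires until the value of the marginal product equals the wage: P·MP_N = w, so 16·(154 − 6N) = 256.
Then 154 − 6N = 16, giving N = 23.

N* = 23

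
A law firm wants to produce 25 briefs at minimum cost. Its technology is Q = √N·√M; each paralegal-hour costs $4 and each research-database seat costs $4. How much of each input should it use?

N* = 25, M* = 25

Cost minimization requires the marginal rate of technical substitution to equal the input-price ratio: MP_N/MP_M = w/r.
Here MP_N/MP_M = (1/2)·(M/N)/(1/2) = (M/N). Setting this equal to 4/4 = 1 gives M = N.
Substituting into Q = 25: N^(1/2)·(N)^(1/2) = 25.
Solving, N = 25 and M = 25.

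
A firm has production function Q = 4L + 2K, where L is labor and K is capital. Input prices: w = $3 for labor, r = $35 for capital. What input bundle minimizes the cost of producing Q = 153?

The inputs are perfect substitutes, so the firm uses whichever has the lower cost per unit of output.
Cost per unit of output via L is w/4 = 0.75; via K it is r/2 = 17.5. L is cheaper.
Producing Q = 153 with L alone: L = 38.25, K = 0.

L* = 38.25, K* = 0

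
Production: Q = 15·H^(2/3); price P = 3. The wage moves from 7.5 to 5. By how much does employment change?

From P·MP_H = w with MP_H = 10·H^(-1/3), the labor demand is H(w) = (30/w)^(3).
At w = 7.5: H = 64. At w = 5: H = 216.
ΔH = 216 − 64 = 152.

ΔH = 152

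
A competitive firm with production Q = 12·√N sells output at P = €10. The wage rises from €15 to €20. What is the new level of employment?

From P·MP_N = w with MP_N = 6·N^(-1/2), the labor demand is N(w) = (60/w)^(2).
At w = 15: N = 16. At w = 20: N = 9.

N* = 9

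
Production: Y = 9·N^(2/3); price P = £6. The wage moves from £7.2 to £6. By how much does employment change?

ΔN = 91

From P·MP_N = w with MP_N = 6·N^(-1/3), the labor demand is N(w) = (36/w)^(3).
At w = 7.2: N = 125. At w = 6: N = 216.
ΔN = 216 − 125 = 91.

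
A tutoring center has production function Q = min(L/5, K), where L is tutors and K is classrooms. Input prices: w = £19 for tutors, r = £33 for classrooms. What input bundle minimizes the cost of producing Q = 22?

L* = 110, K* = 22

With a fixed-proportions technology, the cost-minimizing bundle uses no slack in either input: L/5 = K = Q.
So L = 5·22 = 110 and K = 22.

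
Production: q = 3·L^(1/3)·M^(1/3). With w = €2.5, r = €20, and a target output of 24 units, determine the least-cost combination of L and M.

Cost minimization requires the marginal rate of technical substitution to equal the input-price ratio: MP_L/MP_M = w/r.
Here MP_L/MP_M = (1/3)·(M/L)/(1/3) = (M/L). Setting this equal to 2.5/20 = 0.125 gives M = 0.125L.
Substituting into q = 24: 3·L^(1/3)·(0.125L)^(1/3) = 24.
Solving, L = 64 and M = 8.

L* = 64, M* = 8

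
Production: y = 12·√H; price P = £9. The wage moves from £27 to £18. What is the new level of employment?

From P·MP_H = w with MP_H = 6·H^(-1/2), the labor demand is H(w) = (54/w)^(2).
At w = 27: H = 4. At w = 18: H = 9.

H* = 9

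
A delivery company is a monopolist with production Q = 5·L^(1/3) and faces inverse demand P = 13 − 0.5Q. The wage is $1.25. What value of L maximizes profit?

Marginal revenue from the inverse demand is MR = 13 − Q.
The marginal product is MP_L = (5/3)·L^(-2/3).
A monopolist hires until marginal revenue product equals the wage: MR·MP_L = w.
At L, Q = 5·L^(1/3). Substituting and solving: (13 − 5·L^(1/3))·(5/3)·L^(-2/3) = 1.25 gives L = 8.

L* = 8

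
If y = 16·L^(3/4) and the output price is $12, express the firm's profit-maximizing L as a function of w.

MP_L = (3/4)·16·L^(-1/4) = 12·L^(-1/4).
Setting P·MP_L = w: 144·L^(-1/4) = w.
Solving for L: L^(-1/4) = w/144, so L = (144/w)^(4).

L(w) = (144/w)^(4)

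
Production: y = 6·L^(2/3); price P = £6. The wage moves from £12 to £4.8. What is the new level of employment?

From P·MP_L = w with MP_L = 4·L^(-1/3), the labor demand is L(w) = (24/w)^(3).
At w = 12: L = 8. At w = 4.8: L = 125.

L* = 125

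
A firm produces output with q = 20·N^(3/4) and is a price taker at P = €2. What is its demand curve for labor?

MP_N = (3/4)·20·N^(-1/4) = 15·N^(-1/4).
Setting P·MP_N = w: 30·N^(-1/4) = w.
Solving for N: N^(-1/4) = w/30, so N = (30/w)^(4).

N(w) = 810000/w^(4)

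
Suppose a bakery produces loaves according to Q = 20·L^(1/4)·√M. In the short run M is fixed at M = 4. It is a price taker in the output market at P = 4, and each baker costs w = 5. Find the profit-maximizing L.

L* = 16

With M = 4, MP_L = (1/4)·20·L^(-3/4)·4^(1/2) = 10·L^(-3/4).
Profit maximization for a price taker requires P·MP_L = w: 4·10·L^(-3/4) = 5.
So L^(-3/4) = 0.125, which gives L = 16.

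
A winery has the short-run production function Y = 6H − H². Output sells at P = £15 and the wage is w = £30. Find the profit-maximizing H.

H* = 2

The marginal product of H is MP_H = 6 − 2H.
A price-taking firm hires until the value of the marginal product equals the wage: P·MP_H = w, so 15·(6 − 2H) = 30.
Then 6 − 2H = 2, giving H = 2.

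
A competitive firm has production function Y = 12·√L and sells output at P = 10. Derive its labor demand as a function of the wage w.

MP_L = (1/2)·12·L^(-1/2) = 6·L^(-1/2).
Setting P·MP_L = w: 60·L^(-1/2) = w.
Solving for L: L^(-1/2) = w/60, so L = (60/w)^(2).

L(w) = 3600/w²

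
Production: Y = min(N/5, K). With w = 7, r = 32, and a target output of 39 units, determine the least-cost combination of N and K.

N* = 195, K* = 39

With a fixed-proportions technology, the cost-minimizing bundle uses no slack in either input: N/5 = K = Y.
So N = 5·39 = 195 and K = 39.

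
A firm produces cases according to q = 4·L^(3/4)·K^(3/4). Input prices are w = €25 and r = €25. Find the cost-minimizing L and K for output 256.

L* = 16, K* = 16

Cost minimization requires the marginal rate of technical substitution to equal the input-price ratio: MP_L/MP_K = w/r.
Here MP_L/MP_K = (3/4)·(K/L)/(3/4) = (K/L). Setting this equal to 25/25 = 1 gives K = L.
Substituting into q = 256: 4·L^(3/4)·(L)^(3/4) = 256.
Solving, L = 16 and K = 16.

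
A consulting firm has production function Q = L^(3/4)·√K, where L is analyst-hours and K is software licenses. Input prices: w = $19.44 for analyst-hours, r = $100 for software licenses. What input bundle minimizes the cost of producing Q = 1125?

Cost minimization requires the marginal rate of technical substitution to equal the input-price ratio: MP_L/MP_K = w/r.
Here MP_L/MP_K = (3/4)·(K/L)/(1/2) = 1.5·(K/L). Setting this equal to 19.44/100 = 0.1944 gives K = 0.1296L.
Substituting into Q = 1125: L^(3/4)·(0.1296L)^(1/2) = 1125.
Solving, L = 625 and K = 81.

L* = 625, K* = 81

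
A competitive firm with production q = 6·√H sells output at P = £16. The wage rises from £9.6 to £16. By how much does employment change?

From P·MP_H = w with MP_H = 3·H^(-1/2), the labor demand is H(w) = (48/w)^(2).
At w = 9.6: H = 25. At w = 16: H = 9.
ΔH = 9 − 25 = -16.

ΔH = -16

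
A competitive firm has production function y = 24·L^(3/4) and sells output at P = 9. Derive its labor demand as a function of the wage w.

MP_L = (3/4)·24·L^(-1/4) = 18·L^(-1/4).
Setting P·MP_L = w: 162·L^(-1/4) = w.
Solving for L: L^(-1/4) = w/162, so L = (162/w)^(4).

L(w) = (162/w)^(4)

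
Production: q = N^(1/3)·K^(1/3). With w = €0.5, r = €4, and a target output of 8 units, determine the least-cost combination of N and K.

N* = 64, K* = 8

Cost minimization requires the marginal rate of technical substitution to equal the input-price ratio: MP_N/MP_K = w/r.
Here MP_N/MP_K = (1/3)·(K/N)/(1/3) = (K/N). Setting this equal to 0.5/4 = 0.125 gives K = 0.125N.
Substituting into q = 8: N^(1/3)·(0.125N)^(1/3) = 8.
Solving, N = 64 and K = 8.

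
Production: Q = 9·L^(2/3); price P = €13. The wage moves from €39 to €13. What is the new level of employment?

L* = 216

From P·MP_L = w with MP_L = 6·L^(-1/3), the labor demand is L(w) = (78/w)^(3).
At w = 39: L = 8. At w = 13: L = 216.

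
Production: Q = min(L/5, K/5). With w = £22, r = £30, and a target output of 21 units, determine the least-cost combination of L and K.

L* = 105, K* = 105

With a fixed-proportions technology, the cost-minimizing bundle uses no slack in either input: L/5 = K/5 = Q.
So L = 5·21 = 105 and K = 5·21 = 105.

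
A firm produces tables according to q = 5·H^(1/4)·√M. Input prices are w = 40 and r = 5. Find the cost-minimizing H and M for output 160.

Cost minimization requires the marginal rate of technical substitution to equal the input-price ratio: MP_H/MP_M = w/r.
Here MP_H/MP_M = (1/4)·(M/H)/(1/2) = 0.5·(M/H). Setting this equal to 40/5 = 8 gives M = 16H.
Substituting into q = 160: 5·H^(1/4)·(16H)^(1/2) = 160.
Solving, H = 16 and M = 256.

H* = 16, M* = 256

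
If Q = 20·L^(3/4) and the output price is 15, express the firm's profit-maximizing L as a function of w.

L(w) = (225/w)^(4)

MP_L = (3/4)·20·L^(-1/4) = 15·L^(-1/4).
Setting P·MP_L = w: 225·L^(-1/4) = w.
Solving for L: L^(-1/4) = w/225, so L = (225/w)^(4).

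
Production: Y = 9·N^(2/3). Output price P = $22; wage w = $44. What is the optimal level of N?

MP_N = (2/3)·9·N^(-1/3) = 6·N^(-1/3).
Profit maximization for a price taker requires P·MP_N = w: 22·6·N^(-1/3) = 44.
So N^(-1/3) = 1/3, which gives N = 27.

N* = 27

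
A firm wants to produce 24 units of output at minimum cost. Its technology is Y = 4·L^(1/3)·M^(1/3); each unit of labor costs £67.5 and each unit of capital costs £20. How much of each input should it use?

L* = 8, M* = 27

Cost minimization requires the marginal rate of technical substitution to equal the input-price ratio: MP_L/MP_M = w/r.
Here MP_L/MP_M = (1/3)·(M/L)/(1/3) = (M/L). Setting this equal to 67.5/20 = 3.375 gives M = 3.375L.
Substituting into Y = 24: 4·L^(1/3)·(3.375L)^(1/3) = 24.
Solving, L = 8 and M = 27.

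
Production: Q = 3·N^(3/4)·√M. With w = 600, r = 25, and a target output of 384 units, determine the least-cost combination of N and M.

N* = 16, M* = 256

Cost minimization requires the marginal rate of technical substitution to equal the input-price ratio: MP_N/MP_M = w/r.
Here MP_N/MP_M = (3/4)·(M/N)/(1/2) = 1.5·(M/N). Setting this equal to 600/25 = 24 gives M = 16N.
Substituting into Q = 384: 3·N^(3/4)·(16N)^(1/2) = 384.
Solving, N = 16 and M = 256.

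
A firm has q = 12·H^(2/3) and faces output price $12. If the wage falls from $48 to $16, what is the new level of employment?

From P·MP_H = w with MP_H = 8·H^(-1/3), the labor demand is H(w) = (96/w)^(3).
At w = 48: H = 8. At w = 16: H = 216.

H* = 216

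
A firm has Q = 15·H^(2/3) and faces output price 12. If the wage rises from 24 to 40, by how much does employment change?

From P·MP_H = w with MP_H = 10·H^(-1/3), the labor demand is H(w) = (120/w)^(3).
At w = 24: H = 125. At w = 40: H = 27.
ΔH = 27 − 125 = -98.

ΔH = -98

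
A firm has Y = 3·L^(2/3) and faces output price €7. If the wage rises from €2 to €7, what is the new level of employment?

L* = 8

From P·MP_L = w with MP_L = 2·L^(-1/3), the labor demand is L(w) = (14/w)^(3).
At w = 2: L = 343. At w = 7: L = 8.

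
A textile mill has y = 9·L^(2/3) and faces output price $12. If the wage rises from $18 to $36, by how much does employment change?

From P·MP_L = w with MP_L = 6·L^(-1/3), the labor demand is L(w) = (72/w)^(3).
At w = 18: L = 64. At w = 36: L = 8.
ΔL = 8 − 64 = -56.

ΔL = -56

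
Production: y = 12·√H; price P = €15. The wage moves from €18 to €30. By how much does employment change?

ΔH = -16

From P·MP_H = w with MP_H = 6·H^(-1/2), the labor demand is H(w) = (90/w)^(2).
At w = 18: H = 25. At w = 30: H = 9.
ΔH = 9 − 25 = -16.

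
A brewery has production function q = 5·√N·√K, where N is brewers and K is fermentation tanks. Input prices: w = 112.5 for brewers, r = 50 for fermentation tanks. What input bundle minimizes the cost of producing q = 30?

Cost minimization requires the marginal rate of technical substitution to equal the input-price ratio: MP_N/MP_K = w/r.
Here MP_N/MP_K = (1/2)·(K/N)/(1/2) = (K/N). Setting this equal to 112.5/50 = 2.25 gives K = 2.25N.
Substituting into q = 30: 5·N^(1/2)·(2.25N)^(1/2) = 30.
Solving, N = 4 and K = 9.

N* = 4, K* = 9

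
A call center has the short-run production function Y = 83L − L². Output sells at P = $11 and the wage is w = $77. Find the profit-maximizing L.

The marginal product of L is MP_L = 83 − 2L.
A price-taking firm hires until the value of the marginal product equals the wage: P·MP_L = w, so 11·(83 − 2L) = 77.
Then 83 − 2L = 7, giving L = 38.

L* = 38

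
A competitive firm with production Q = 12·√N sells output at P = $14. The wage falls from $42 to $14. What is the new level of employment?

N* = 36

From P·MP_N = w with MP_N = 6·N^(-1/2), the labor demand is N(w) = (84/w)^(2).
At w = 42: N = 4. At w = 14: N = 36.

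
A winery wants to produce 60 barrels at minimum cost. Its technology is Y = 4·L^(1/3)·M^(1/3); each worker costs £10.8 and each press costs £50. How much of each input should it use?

Cost minimization requires the marginal rate of technical substitution to equal the input-price ratio: MP_L/MP_M = w/r.
Here MP_L/MP_M = (1/3)·(M/L)/(1/3) = (M/L). Setting this equal to 10.8/50 = 0.216 gives M = 0.216L.
Substituting into Y = 60: 4·L^(1/3)·(0.216L)^(1/3) = 60.
Solving, L = 125 and M = 27.

L* = 125, M* = 27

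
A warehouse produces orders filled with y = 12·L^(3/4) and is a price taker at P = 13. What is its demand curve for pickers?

L(w) = (117/w)^(4)

MP_L = (3/4)·12·L^(-1/4) = 9·L^(-1/4).
Setting P·MP_L = w: 117·L^(-1/4) = w.
Solving for L: L^(-1/4) = w/117, so L = (117/w)^(4).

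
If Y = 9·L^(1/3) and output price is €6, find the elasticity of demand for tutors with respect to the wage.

MP_L = (1/3)·9·L^(-2/3), so P·MP_L = w gives 18·L^(-2/3) = w.
Solving, L(w) = (18/w)^(3/2). This is a constant-elasticity form: L ∝ w^(−3/2), so ε = −3/2.

ε = -1.5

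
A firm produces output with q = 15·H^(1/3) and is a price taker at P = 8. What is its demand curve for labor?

H(w) = (40/w)^(3/2)

MP_H = (1/3)·15·H^(-2/3) = 5·H^(-2/3).
Setting P·MP_H = w: 40·H^(-2/3) = w.
Solving for H: H^(-2/3) = w/40, so H = (40/w)^(3/2).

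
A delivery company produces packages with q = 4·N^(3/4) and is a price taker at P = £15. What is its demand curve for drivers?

N(w) = 4100625/w^(4)

MP_N = (3/4)·4·N^(-1/4) = 3·N^(-1/4).
Setting P·MP_N = w: 45·N^(-1/4) = w.
Solving for N: N^(-1/4) = w/45, so N = (45/w)^(4).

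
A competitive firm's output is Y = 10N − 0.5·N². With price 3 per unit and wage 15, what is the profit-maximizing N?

The marginal product of N is MP_N = 10 − N.
A price-taking firm hires until the value of the marginal product equals the wage: P·MP_N = w, so 3·(10 − N) = 15.
Then 10 − N = 5, giving N = 5.

N* = 5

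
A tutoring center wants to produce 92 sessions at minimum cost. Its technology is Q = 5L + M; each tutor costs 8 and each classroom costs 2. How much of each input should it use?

The inputs are perfect substitutes, so the firm uses whichever has the lower cost per unit of output.
Cost per unit of output via L is 1.6; via M it is 2. L is cheaper.
Producing Q = 92 with L alone: L = 18.4, M = 0.

L* = 18.4, M* = 0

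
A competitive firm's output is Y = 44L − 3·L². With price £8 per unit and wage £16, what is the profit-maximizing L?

L* = 7

The marginal product of L is MP_L = 44 − 6L.
A price-taking firm hires until the value of the marginal product equals the wage: P·MP_L = w, so 8·(44 − 6L) = 16.
Then 44 − 6L = 2, giving L = 7.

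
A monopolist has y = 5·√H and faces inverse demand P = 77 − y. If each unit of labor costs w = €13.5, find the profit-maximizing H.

H* = 25

Marginal revenue from the inverse demand is MR = 77 − 2y.
The marginal product is MP_H = 2.5·H^(-1/2).
A monopolist hires until marginal revenue product equals the wage: MR·MP_H = w.
At H, y = 5·√H. Substituting and solving: (77 − 10·√H)·2.5·H^(-1/2) = 13.5 gives H = 25.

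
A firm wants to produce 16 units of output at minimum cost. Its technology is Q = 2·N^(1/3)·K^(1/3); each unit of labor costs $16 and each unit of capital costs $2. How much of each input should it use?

N* = 8, K* = 64

Cost minimization requires the marginal rate of technical substitution to equal the input-price ratio: MP_N/MP_K = w/r.
Here MP_N/MP_K = (1/3)·(K/N)/(1/3) = (K/N). Setting this equal to 16/2 = 8 gives K = 8N.
Substituting into Q = 16: 2·N^(1/3)·(8N)^(1/3) = 16.
Solving, N = 8 and K = 64.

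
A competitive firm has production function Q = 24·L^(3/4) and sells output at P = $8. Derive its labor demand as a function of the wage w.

MP_L = (3/4)·24·L^(-1/4) = 18·L^(-1/4).
Setting P·MP_L = w: 144·L^(-1/4) = w.
Solving for L: L^(-1/4) = w/144, so L = (144/w)^(4).

L(w) = (144/w)^(4)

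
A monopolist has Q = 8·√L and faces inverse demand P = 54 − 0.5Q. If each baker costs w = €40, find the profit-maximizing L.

L* = 9

Marginal revenue from the inverse demand is MR = 54 − Q.
The marginal product is MP_L = 4·L^(-1/2).
A monopolist hires until marginal revenue product equals the wage: MR·MP_L = w.
At L, Q = 8·√L. Substituting and solving: (54 − 8·√L)·4·L^(-1/2) = 40 gives L = 9.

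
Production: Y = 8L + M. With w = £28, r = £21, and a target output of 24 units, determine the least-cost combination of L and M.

The inputs are perfect substitutes, so the firm uses whichever has the lower cost per unit of output.
Cost per unit of output via L is 3.5; via M it is 21. L is cheaper.
Producing Y = 24 with L alone: L = 3, M = 0.

L* = 3, M* = 0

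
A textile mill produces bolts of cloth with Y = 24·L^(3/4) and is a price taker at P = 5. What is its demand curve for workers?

L(w) = (90/w)^(4)

MP_L = (3/4)·24·L^(-1/4) = 18·L^(-1/4).
Setting P·MP_L = w: 90·L^(-1/4) = w.
Solving for L: L^(-1/4) = w/90, so L = (90/w)^(4).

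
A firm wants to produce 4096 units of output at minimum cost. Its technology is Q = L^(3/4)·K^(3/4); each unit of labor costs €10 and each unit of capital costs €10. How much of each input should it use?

L* = 256, K* = 256

Cost minimization requires the marginal rate of technical substitution to equal the input-price ratio: MP_L/MP_K = w/r.
Here MP_L/MP_K = (3/4)·(K/L)/(3/4) = (K/L). Setting this equal to 10/10 = 1 gives K = L.
Substituting into Q = 4096: L^(3/4)·(L)^(3/4) = 4096.
Solving, L = 256 and K = 256.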